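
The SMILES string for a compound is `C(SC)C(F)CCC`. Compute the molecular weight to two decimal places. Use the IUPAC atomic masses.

Atom tally by fragment:
  CH3SCH2 → C:2 H:5 S:1
  CH(F) → C:1 H:1 F:1
  CH2 → C:1 H:2
  CH2 → C:1 H:2
  CH3 → C:1 H:3
Element totals:
  C: 6
  H: 13
  F: 1
  S: 1
Molecular formula: C6H13FS.
  M = 6(12.011) + 13(1.008) + 18.998 + 32.06
    = 72.066 + 13.104 + 18.998 + 32.060 = 136.228

136.23 g/mol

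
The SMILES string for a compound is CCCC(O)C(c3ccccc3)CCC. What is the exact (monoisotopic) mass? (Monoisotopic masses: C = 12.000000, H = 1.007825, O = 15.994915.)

206.1671

Atom tally by fragment:
  CH3 → C:1 H:3
  CH2 → C:1 H:2
  CH2 → C:1 H:2
  CH(OH) → C:1 H:2 O:1
  CH(C6H5) → C:7 H:6
  CH2 → C:1 H:2
  CH2 → C:1 H:2
  CH3 → C:1 H:3
Element totals:
  C: 14
  H: 22
  O: 1
Molecular formula: C14H22O.
  M = 14(12.0) + 22(1.007825) + 15.994915
    = 168.000000 + 22.172150 + 15.994915 = 206.167065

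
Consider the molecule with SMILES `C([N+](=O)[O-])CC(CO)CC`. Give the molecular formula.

Atom tally by fragment:
  O2NCH2 → C:1 H:2 N:1 O:2
  CH2 → C:1 H:2
  CH(CH2OH) → C:2 H:4 O:1
  CH2 → C:1 H:2
  CH3 → C:1 H:3
Element totals:
  C: 6
  H: 13
  N: 1
  O: 3

C6H13NO3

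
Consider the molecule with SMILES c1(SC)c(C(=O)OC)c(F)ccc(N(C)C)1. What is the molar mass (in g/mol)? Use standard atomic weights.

Atom tally by fragment:
  benzene ring core → C:6 H:6
  (− 4 ring H displaced by substituents)
  + SCH3 → C:1 H:3 S:1
  + COOCH3 → C:2 H:3 O:2
  + F → F:1
  + N(CH3)2 → N:1 C:2 H:6
Element totals:
  C: 11
  H: 14
  F: 1
  N: 1
  O: 2
  S: 1
Molecular formula: C11H14FNO2S.
  M = 11(12.011) + 14(1.008) + 18.998 + 14.007 + 2(15.999) + 32.06
    = 132.121 + 14.112 + 18.998 + 14.007 + 31.998 + 32.060 = 243.296

243.30 g/mol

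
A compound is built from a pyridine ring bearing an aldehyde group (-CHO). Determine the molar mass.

107.11 g/mol

Atom tally by fragment:
  pyridine ring core → C:5 H:5 N:1
  (− 1 ring H displaced by substituents)
  + CHO → C:1 H:1 O:1
Element totals:
  C: 6
  H: 5
  N: 1
  O: 1
Molecular formula: C6H5NO.
  M = 6(12.011) + 5(1.008) + 14.007 + 15.999
    = 72.066 + 5.040 + 14.007 + 15.999 = 107.112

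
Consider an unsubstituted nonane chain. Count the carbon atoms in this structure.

Atom tally by fragment:
  CH3 → C:1 H:3
  CH2 → C:1 H:2
  CH2 → C:1 H:2
  CH2 → C:1 H:2
  CH2 → C:1 H:2
  CH2 → C:1 H:2
  CH2 → C:1 H:2
  CH2 → C:1 H:2
  CH3 → C:1 H:3
Element totals:
  C: 9
  H: 20

9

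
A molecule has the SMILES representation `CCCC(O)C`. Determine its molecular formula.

Atom tally by fragment:
  CH3 → C:1 H:3
  CH2 → C:1 H:2
  CH2 → C:1 H:2
  CH(OH) → C:1 H:2 O:1
  CH3 → C:1 H:3
Element totals:
  C: 5
  H: 12
  O: 1

C5H12O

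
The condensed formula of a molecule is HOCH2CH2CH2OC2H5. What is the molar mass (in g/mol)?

104.15 g/mol

Element totals:
  C: 5
  H: 12
  O: 2
Molecular formula: C5H12O2.
  M = 5(12.011) + 12(1.008) + 2(15.999)
    = 60.055 + 12.096 + 31.998 = 104.149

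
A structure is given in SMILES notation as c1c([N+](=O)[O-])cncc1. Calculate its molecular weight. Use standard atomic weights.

Atom tally by fragment:
  pyridine ring core → C:5 H:5 N:1
  (− 1 ring H displaced by substituents)
  + NO2 → N:1 O:2
Element totals:
  C: 5
  H: 4
  N: 2
  O: 2
Molecular formula: C5H4N2O2.
  M = 5(12.011) + 4(1.008) + 2(14.007) + 2(15.999)
    = 60.055 + 4.032 + 28.014 + 31.998 = 124.099

124.10 g/mol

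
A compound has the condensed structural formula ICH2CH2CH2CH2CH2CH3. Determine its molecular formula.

C6H13I

Atom tally by fragment:
  ICH2 → C:1 H:2 I:1
  CH2 → C:1 H:2
  CH2 → C:1 H:2
  CH2 → C:1 H:2
  CH2 → C:1 H:2
  CH3 → C:1 H:3
Element totals:
  C: 6
  H: 13
  I: 1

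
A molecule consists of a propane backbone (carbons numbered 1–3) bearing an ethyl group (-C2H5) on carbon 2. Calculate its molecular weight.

72.15 g/mol

Atom tally by fragment:
  CH3 → C:1 H:3
  CH(C2H5) → C:3 H:6
  CH3 → C:1 H:3
Element totals:
  C: 5
  H: 12
Molecular formula: C5H12.
  M = 5(12.011) + 12(1.008)
    = 60.055 + 12.096 = 72.151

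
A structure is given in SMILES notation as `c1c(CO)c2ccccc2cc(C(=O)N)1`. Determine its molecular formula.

C12H11NO2

Atom tally by fragment:
  naphthalene ring system core → C:10 H:8
  (− 2 ring H displaced by substituents)
  + CH2OH → C:1 H:3 O:1
  + CONH2 → C:1 H:2 O:1 N:1
Element totals:
  C: 12
  H: 11
  N: 1
  O: 2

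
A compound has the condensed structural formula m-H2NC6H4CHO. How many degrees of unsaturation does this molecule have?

5

Atom tally by fragment:
  benzene ring core → C:6 H:6
  (− 2 ring H displaced by substituents)
  + NH2 → N:1 H:2
  + CHO → C:1 H:1 O:1
Element totals:
  C: 7
  H: 7
  N: 1
  O: 1
Molecular formula: C7H7NO.
DoU = (2C + 2 + N − H − X) / 2 = (2·7 + 2 + 1 − 7 − 0) / 2 = 5.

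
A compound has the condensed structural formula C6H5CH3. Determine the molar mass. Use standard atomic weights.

Atom tally by fragment:
  benzene ring core → C:6 H:6
  (− 1 ring H displaced by substituents)
  + CH3 → C:1 H:3
Element totals:
  C: 7
  H: 8
Molecular formula: C7H8.
  M = 7(12.011) + 8(1.008)
    = 84.077 + 8.064 = 92.141

92.14 g/mol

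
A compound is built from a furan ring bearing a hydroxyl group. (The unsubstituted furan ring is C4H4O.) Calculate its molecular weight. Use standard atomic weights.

84.07 g/mol

Atom tally by fragment:
  furan ring core → C:4 H:4 O:1
  (− 1 ring H displaced by substituents)
  + OH → O:1 H:1
Element totals:
  C: 4
  H: 4
  O: 2
Molecular formula: C4H4O2.
  M = 4(12.011) + 4(1.008) + 2(15.999)
    = 48.044 + 4.032 + 31.998 = 84.074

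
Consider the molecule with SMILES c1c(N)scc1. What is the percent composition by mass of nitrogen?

14.13%

Atom tally by fragment:
  thiophene ring core → C:4 H:4 S:1
  (− 1 ring H displaced by substituents)
  + NH2 → N:1 H:2
Element totals:
  C: 4
  H: 5
  N: 1
  S: 1
Molecular formula: C4H5NS.
Molar mass = 99.151 g/mol.
Mass from N: 1 × 14.007 = 14.007 g/mol.
%N = 14.007 / 99.151 × 100 = 14.13%.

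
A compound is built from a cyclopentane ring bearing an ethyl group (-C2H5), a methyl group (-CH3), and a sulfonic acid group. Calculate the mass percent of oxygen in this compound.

24.96%

Atom tally by fragment:
  cyclopentane ring core → C:5 H:10
  (− 3 ring H displaced by substituents)
  + C2H5 → C:2 H:5
  + CH3 → C:1 H:3
  + SO3H → S:1 O:3 H:1
Element totals:
  C: 8
  H: 16
  O: 3
  S: 1
Molecular formula: C8H16O3S.
Molar mass = 192.273 g/mol.
Mass from O: 3 × 15.999 = 47.997 g/mol.
%O = 47.997 / 192.273 × 100 = 24.96%.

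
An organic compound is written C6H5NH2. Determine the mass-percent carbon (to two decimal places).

77.38%

Element totals:
  C: 6
  H: 7
  N: 1
Molecular formula: C6H7N.
Molar mass = 93.129 g/mol.
Mass from C: 6 × 12.011 = 72.066 g/mol.
%C = 72.066 / 93.129 × 100 = 77.38%.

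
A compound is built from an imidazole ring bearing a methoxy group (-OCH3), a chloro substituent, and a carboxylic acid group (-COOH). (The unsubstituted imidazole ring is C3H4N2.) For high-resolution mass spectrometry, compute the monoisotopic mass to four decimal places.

Atom tally by fragment:
  imidazole ring core → C:3 H:4 N:2
  (− 3 ring H displaced by substituents)
  + OCH3 → C:1 H:3 O:1
  + Cl → Cl:1
  + COOH → C:1 H:1 O:2
Element totals:
  C: 5
  H: 5
  Cl: 1
  N: 2
  O: 3
Molecular formula: C5H5ClN2O3.
  M = 5(12.0) + 5(1.007825) + 34.968853 + 2(14.003074) + 3(15.994915)
    = 60.000000 + 5.039125 + 34.968853 + 28.006148 + 47.984745 = 175.998871

175.9989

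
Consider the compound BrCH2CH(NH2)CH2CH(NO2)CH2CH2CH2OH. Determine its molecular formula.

Atom tally by fragment:
  BrCH2 → C:1 H:2 Br:1
  CH(NH2) → C:1 H:3 N:1
  CH2 → C:1 H:2
  CH(NO2) → C:1 H:1 N:1 O:2
  CH2 → C:1 H:2
  CH2CH2OH → C:2 H:5 O:1
Element totals:
  C: 7
  H: 15
  Br: 1
  N: 2
  O: 3

C7H15BrN2O3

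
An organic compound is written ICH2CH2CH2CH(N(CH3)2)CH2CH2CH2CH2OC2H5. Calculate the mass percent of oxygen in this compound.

Atom tally by fragment:
  ICH2 → C:1 H:2 I:1
  CH2 → C:1 H:2
  CH2 → C:1 H:2
  CH(N(CH3)2) → C:3 H:7 N:1
  CH2 → C:1 H:2
  CH2 → C:1 H:2
  CH2 → C:1 H:2
  CH2OC2H5 → C:3 H:7 O:1
Element totals:
  C: 12
  H: 26
  I: 1
  N: 1
  O: 1
Molecular formula: C12H26INO.
Molar mass = 327.250 g/mol.
Mass from O: 1 × 15.999 = 15.999 g/mol.
%O = 15.999 / 327.250 × 100 = 4.89%.

4.89%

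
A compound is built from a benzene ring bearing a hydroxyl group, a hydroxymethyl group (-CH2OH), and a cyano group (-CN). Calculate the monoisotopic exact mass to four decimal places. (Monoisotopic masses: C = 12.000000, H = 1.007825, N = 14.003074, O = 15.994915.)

Atom tally by fragment:
  benzene ring core → C:6 H:6
  (− 3 ring H displaced by substituents)
  + OH → O:1 H:1
  + CH2OH → C:1 H:3 O:1
  + CN → C:1 N:1
Element totals:
  C: 8
  H: 7
  N: 1
  O: 2
Molecular formula: C8H7NO2.
  M = 8(12.0) + 7(1.007825) + 14.003074 + 2(15.994915)
    = 96.000000 + 7.054775 + 14.003074 + 31.989830 = 149.047679

149.0477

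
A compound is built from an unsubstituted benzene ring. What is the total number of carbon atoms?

Atom tally by fragment:
  benzene ring core → C:6 H:6
Element totals:
  C: 6
  H: 6

6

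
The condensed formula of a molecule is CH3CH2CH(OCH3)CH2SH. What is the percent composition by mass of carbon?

49.96%

Atom tally by fragment:
  CH3 → C:1 H:3
  CH2 → C:1 H:2
  CH(OCH3) → C:2 H:4 O:1
  CH2SH → C:1 H:3 S:1
Element totals:
  C: 5
  H: 12
  O: 1
  S: 1
Molecular formula: C5H12OS.
Molar mass = 120.210 g/mol.
Mass from C: 5 × 12.011 = 60.055 g/mol.
%C = 60.055 / 120.210 × 100 = 49.96%.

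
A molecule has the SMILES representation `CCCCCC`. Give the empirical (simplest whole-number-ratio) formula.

Atom tally by fragment:
  CH3 → C:1 H:3
  CH2 → C:1 H:2
  CH2 → C:1 H:2
  CH2 → C:1 H:2
  CH2 → C:1 H:2
  CH3 → C:1 H:3
Element totals:
  C: 6
  H: 14
Molecular formula: C6H14.
gcd of subscripts = 2; dividing each by 2:
  C: 6/2 = 3
  H: 14/2 = 7

C3H7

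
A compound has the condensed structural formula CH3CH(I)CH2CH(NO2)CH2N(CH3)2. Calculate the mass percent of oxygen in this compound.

Atom tally by fragment:
  CH3 → C:1 H:3
  CH(I) → C:1 H:1 I:1
  CH2 → C:1 H:2
  CH(NO2) → C:1 H:1 N:1 O:2
  CH2N(CH3)2 → C:3 H:8 N:1
Element totals:
  C: 7
  H: 15
  I: 1
  N: 2
  O: 2
Molecular formula: C7H15IN2O2.
Molar mass = 286.113 g/mol.
Mass from O: 2 × 15.999 = 31.998 g/mol.
%O = 31.998 / 286.113 × 100 = 11.18%.

11.18%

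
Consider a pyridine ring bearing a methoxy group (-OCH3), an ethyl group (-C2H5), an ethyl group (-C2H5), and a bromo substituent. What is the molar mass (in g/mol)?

Atom tally by fragment:
  pyridine ring core → C:5 H:5 N:1
  (− 4 ring H displaced by substituents)
  + OCH3 → C:1 H:3 O:1
  + C2H5 → C:2 H:5
  + C2H5 → C:2 H:5
  + Br → Br:1
Element totals:
  C: 10
  H: 14
  Br: 1
  N: 1
  O: 1
Molecular formula: C10H14BrNO.
  M = 10(12.011) + 14(1.008) + 79.904 + 14.007 + 15.999
    = 120.110 + 14.112 + 79.904 + 14.007 + 15.999 = 244.132

244.13 g/mol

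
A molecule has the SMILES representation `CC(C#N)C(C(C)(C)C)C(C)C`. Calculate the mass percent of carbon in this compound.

Atom tally by fragment:
  CH3 → C:1 H:3
  CH(CN) → C:2 H:1 N:1
  CH(C(CH3)3) → C:5 H:10
  CH(CH3) → C:2 H:4
  CH3 → C:1 H:3
Element totals:
  C: 11
  H: 21
  N: 1
Molecular formula: C11H21N.
Molar mass = 167.296 g/mol.
Mass from C: 11 × 12.011 = 132.121 g/mol.
%C = 132.121 / 167.296 × 100 = 78.97%.

78.97%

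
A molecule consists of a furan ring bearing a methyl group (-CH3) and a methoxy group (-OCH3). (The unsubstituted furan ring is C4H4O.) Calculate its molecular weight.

Atom tally by fragment:
  furan ring core → C:4 H:4 O:1
  (− 2 ring H displaced by substituents)
  + CH3 → C:1 H:3
  + OCH3 → C:1 H:3 O:1
Element totals:
  C: 6
  H: 8
  O: 2
Molecular formula: C6H8O2.
  M = 6(12.011) + 8(1.008) + 2(15.999)
    = 72.066 + 8.064 + 31.998 = 112.128

112.13 g/mol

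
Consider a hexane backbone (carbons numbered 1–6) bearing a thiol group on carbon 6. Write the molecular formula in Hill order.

C6H14S

Atom tally by fragment:
  CH3 → C:1 H:3
  CH2 → C:1 H:2
  CH2 → C:1 H:2
  CH2 → C:1 H:2
  CH2 → C:1 H:2
  CH2SH → C:1 H:3 S:1
Element totals:
  C: 6
  H: 14
  S: 1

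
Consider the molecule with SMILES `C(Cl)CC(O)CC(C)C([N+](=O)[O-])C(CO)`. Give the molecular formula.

C9H18ClNO4

Atom tally by fragment:
  ClCH2 → C:1 H:2 Cl:1
  CH2 → C:1 H:2
  CH(OH) → C:1 H:2 O:1
  CH2 → C:1 H:2
  CH(CH3) → C:2 H:4
  CH(NO2) → C:1 H:1 N:1 O:2
  CH2CH2OH → C:2 H:5 O:1
Element totals:
  C: 9
  H: 18
  Cl: 1
  N: 1
  O: 4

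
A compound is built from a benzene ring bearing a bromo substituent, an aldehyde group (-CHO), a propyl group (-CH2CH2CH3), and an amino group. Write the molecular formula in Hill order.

C10H12BrNO

Atom tally by fragment:
  benzene ring core → C:6 H:6
  (− 4 ring H displaced by substituents)
  + Br → Br:1
  + CHO → C:1 H:1 O:1
  + CH2CH2CH3 → C:3 H:7
  + NH2 → N:1 H:2
Element totals:
  C: 10
  H: 12
  Br: 1
  N: 1
  O: 1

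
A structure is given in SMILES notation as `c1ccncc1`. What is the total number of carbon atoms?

5

Atom tally by fragment:
  pyridine ring core → C:5 H:5 N:1
Element totals:
  C: 5
  H: 5
  N: 1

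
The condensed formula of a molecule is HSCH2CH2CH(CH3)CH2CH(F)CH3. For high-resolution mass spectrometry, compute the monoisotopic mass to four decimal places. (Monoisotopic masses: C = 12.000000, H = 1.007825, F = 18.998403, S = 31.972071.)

150.0878

Atom tally by fragment:
  HSCH2 → C:1 H:3 S:1
  CH2 → C:1 H:2
  CH(CH3) → C:2 H:4
  CH2 → C:1 H:2
  CH(F) → C:1 H:1 F:1
  CH3 → C:1 H:3
Element totals:
  C: 7
  H: 15
  F: 1
  S: 1
Molecular formula: C7H15FS.
  M = 7(12.0) + 15(1.007825) + 18.998403 + 31.972071
    = 84.000000 + 15.117375 + 18.998403 + 31.972071 = 150.087849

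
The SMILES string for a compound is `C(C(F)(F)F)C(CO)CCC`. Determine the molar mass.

Atom tally by fragment:
  F3CCH2 → C:2 H:2 F:3
  CH(CH2OH) → C:2 H:4 O:1
  CH2 → C:1 H:2
  CH2 → C:1 H:2
  CH3 → C:1 H:3
Element totals:
  C: 7
  H: 13
  F: 3
  O: 1
Molecular formula: C7H13F3O.
  M = 7(12.011) + 13(1.008) + 3(18.998) + 15.999
    = 84.077 + 13.104 + 56.994 + 15.999 = 170.174

170.17 g/mol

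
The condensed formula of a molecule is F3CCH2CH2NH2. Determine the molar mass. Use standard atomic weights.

113.08 g/mol

Atom tally by fragment:
  F3CCH2 → C:2 H:2 F:3
  CH2NH2 → C:1 H:4 N:1
Element totals:
  C: 3
  H: 6
  F: 3
  N: 1
Molecular formula: C3H6F3N.
  M = 3(12.011) + 6(1.008) + 3(18.998) + 14.007
    = 36.033 + 6.048 + 56.994 + 14.007 = 113.082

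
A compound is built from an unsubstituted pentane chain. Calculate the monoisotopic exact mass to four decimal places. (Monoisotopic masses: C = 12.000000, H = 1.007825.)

72.0939

Atom tally by fragment:
  CH3 → C:1 H:3
  CH2 → C:1 H:2
  CH2 → C:1 H:2
  CH2 → C:1 H:2
  CH3 → C:1 H:3
Element totals:
  C: 5
  H: 12
Molecular formula: C5H12.
  M = 5(12.0) + 12(1.007825)
    = 60.000000 + 12.093900 = 72.093900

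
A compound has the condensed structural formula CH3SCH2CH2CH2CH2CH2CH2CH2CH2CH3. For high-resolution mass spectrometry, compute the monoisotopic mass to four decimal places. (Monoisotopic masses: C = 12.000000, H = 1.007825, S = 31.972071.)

Element totals:
  C: 10
  H: 22
  S: 1
Molecular formula: C10H22S.
  M = 10(12.0) + 22(1.007825) + 31.972071
    = 120.000000 + 22.172150 + 31.972071 = 174.144221

174.1442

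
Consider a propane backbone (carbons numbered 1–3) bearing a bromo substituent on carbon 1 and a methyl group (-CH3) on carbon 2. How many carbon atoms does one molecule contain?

Atom tally by fragment:
  BrCH2 → C:1 H:2 Br:1
  CH(CH3) → C:2 H:4
  CH3 → C:1 H:3
Element totals:
  C: 4
  H: 9
  Br: 1

4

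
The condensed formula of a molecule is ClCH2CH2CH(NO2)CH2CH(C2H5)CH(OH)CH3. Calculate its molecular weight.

Element totals:
  C: 9
  H: 18
  Cl: 1
  N: 1
  O: 3
Molecular formula: C9H18ClNO3.
  M = 9(12.011) + 18(1.008) + 35.45 + 14.007 + 3(15.999)
    = 108.099 + 18.144 + 35.450 + 14.007 + 47.997 = 223.697

223.70 g/mol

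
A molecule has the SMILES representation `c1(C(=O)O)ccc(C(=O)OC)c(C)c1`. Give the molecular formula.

Atom tally by fragment:
  benzene ring core → C:6 H:6
  (− 3 ring H displaced by substituents)
  + COOH → C:1 H:1 O:2
  + COOCH3 → C:2 H:3 O:2
  + CH3 → C:1 H:3
Element totals:
  C: 10
  H: 10
  O: 4

C10H10O4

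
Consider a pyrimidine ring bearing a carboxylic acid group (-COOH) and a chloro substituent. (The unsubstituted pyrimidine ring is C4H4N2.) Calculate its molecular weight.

Atom tally by fragment:
  pyrimidine ring core → C:4 H:4 N:2
  (− 2 ring H displaced by substituents)
  + COOH → C:1 H:1 O:2
  + Cl → Cl:1
Element totals:
  C: 5
  H: 3
  Cl: 1
  N: 2
  O: 2
Molecular formula: C5H3ClN2O2.
  M = 5(12.011) + 3(1.008) + 35.45 + 2(14.007) + 2(15.999)
    = 60.055 + 3.024 + 35.450 + 28.014 + 31.998 = 158.541

158.54 g/mol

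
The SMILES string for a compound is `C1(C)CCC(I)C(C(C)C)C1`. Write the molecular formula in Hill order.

Atom tally by fragment:
  cyclohexane ring core → C:6 H:12
  (− 3 ring H displaced by substituents)
  + CH3 → C:1 H:3
  + I → I:1
  + CH(CH3)2 → C:3 H:7
Element totals:
  C: 10
  H: 19
  I: 1

C10H19I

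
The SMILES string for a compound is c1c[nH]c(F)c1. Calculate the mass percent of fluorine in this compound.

Atom tally by fragment:
  pyrrole ring core → C:4 H:5 N:1
  (− 1 ring H displaced by substituents)
  + F → F:1
Element totals:
  C: 4
  H: 4
  F: 1
  N: 1
Molecular formula: C4H4FN.
Molar mass = 85.081 g/mol.
Mass from F: 1 × 18.998 = 18.998 g/mol.
%F = 18.998 / 85.081 × 100 = 22.33%.

22.33%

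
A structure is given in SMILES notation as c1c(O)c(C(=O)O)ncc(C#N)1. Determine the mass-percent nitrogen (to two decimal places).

Atom tally by fragment:
  pyridine ring core → C:5 H:5 N:1
  (− 3 ring H displaced by substituents)
  + OH → O:1 H:1
  + COOH → C:1 H:1 O:2
  + CN → C:1 N:1
Element totals:
  C: 7
  H: 4
  N: 2
  O: 3
Molecular formula: C7H4N2O3.
Molar mass = 164.120 g/mol.
Mass from N: 2 × 14.007 = 28.014 g/mol.
%N = 28.014 / 164.120 × 100 = 17.07%.

17.07%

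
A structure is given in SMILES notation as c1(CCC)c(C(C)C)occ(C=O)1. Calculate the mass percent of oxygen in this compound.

17.75%

Atom tally by fragment:
  furan ring core → C:4 H:4 O:1
  (− 3 ring H displaced by substituents)
  + CH2CH2CH3 → C:3 H:7
  + CH(CH3)2 → C:3 H:7
  + CHO → C:1 H:1 O:1
Element totals:
  C: 11
  H: 16
  O: 2
Molecular formula: C11H16O2.
Molar mass = 180.247 g/mol.
Mass from O: 2 × 15.999 = 31.998 g/mol.
%O = 31.998 / 180.247 × 100 = 17.75%.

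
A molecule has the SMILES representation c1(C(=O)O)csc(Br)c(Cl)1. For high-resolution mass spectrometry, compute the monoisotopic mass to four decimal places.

Atom tally by fragment:
  thiophene ring core → C:4 H:4 S:1
  (− 3 ring H displaced by substituents)
  + COOH → C:1 H:1 O:2
  + Br → Br:1
  + Cl → Cl:1
Element totals:
  C: 5
  H: 2
  Br: 1
  Cl: 1
  O: 2
  S: 1
Molecular formula: C5H2BrClO2S.
  M = 5(12.0) + 2(1.007825) + 78.918338 + 34.968853 + 2(15.994915) + 31.972071
    = 60.000000 + 2.015650 + 78.918338 + 34.968853 + 31.989830 + 31.972071 = 239.864742

239.8647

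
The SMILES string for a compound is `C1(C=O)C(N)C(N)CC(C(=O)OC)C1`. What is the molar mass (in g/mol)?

200.24 g/mol

Atom tally by fragment:
  cyclohexane ring core → C:6 H:12
  (− 4 ring H displaced by substituents)
  + CHO → C:1 H:1 O:1
  + NH2 → N:1 H:2
  + NH2 → N:1 H:2
  + COOCH3 → C:2 H:3 O:2
Element totals:
  C: 9
  H: 16
  N: 2
  O: 3
Molecular formula: C9H16N2O3.
  M = 9(12.011) + 16(1.008) + 2(14.007) + 3(15.999)
    = 108.099 + 16.128 + 28.014 + 47.997 = 200.238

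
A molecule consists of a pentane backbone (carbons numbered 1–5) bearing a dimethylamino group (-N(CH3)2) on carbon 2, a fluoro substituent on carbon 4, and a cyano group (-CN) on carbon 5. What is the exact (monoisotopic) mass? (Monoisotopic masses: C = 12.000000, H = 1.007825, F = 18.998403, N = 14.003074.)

158.1219

Atom tally by fragment:
  CH3 → C:1 H:3
  CH(N(CH3)2) → C:3 H:7 N:1
  CH2 → C:1 H:2
  CH(F) → C:1 H:1 F:1
  CH2CN → C:2 H:2 N:1
Element totals:
  C: 8
  H: 15
  F: 1
  N: 2
Molecular formula: C8H15FN2.
  M = 8(12.0) + 15(1.007825) + 18.998403 + 2(14.003074)
    = 96.000000 + 15.117375 + 18.998403 + 28.006148 = 158.121926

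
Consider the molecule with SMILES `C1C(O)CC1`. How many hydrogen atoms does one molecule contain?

8

Atom tally by fragment:
  cyclobutane ring core → C:4 H:8
  (− 1 ring H displaced by substituents)
  + OH → O:1 H:1
Element totals:
  C: 4
  H: 8
  O: 1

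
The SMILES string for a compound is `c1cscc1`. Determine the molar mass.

84.14 g/mol

Atom tally by fragment:
  thiophene ring core → C:4 H:4 S:1
Element totals:
  C: 4
  H: 4
  S: 1
Molecular formula: C4H4S.
  M = 4(12.011) + 4(1.008) + 32.06
    = 48.044 + 4.032 + 32.060 = 84.136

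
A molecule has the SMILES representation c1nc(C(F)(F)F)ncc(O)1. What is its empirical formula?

C5H3F3N2O

Atom tally by fragment:
  pyrimidine ring core → C:4 H:4 N:2
  (− 2 ring H displaced by substituents)
  + CF3 → C:1 F:3
  + OH → O:1 H:1
Element totals:
  C: 5
  H: 3
  F: 3
  N: 2
  O: 1
Molecular formula: C5H3F3N2O.
gcd of subscripts (5, 3, 3, 2, 1) = 1, so the empirical formula equals the molecular formula.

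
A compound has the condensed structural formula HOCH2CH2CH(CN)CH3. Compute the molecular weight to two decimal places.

Atom tally by fragment:
  HOCH2CH2 → C:2 H:5 O:1
  CH(CN) → C:2 H:1 N:1
  CH3 → C:1 H:3
Element totals:
  C: 5
  H: 9
  N: 1
  O: 1
Molecular formula: C5H9NO.
  M = 5(12.011) + 9(1.008) + 14.007 + 15.999
    = 60.055 + 9.072 + 14.007 + 15.999 = 99.133

99.13 g/mol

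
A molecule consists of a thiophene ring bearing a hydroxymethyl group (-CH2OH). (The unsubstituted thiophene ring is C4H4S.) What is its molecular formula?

C5H6OS

Atom tally by fragment:
  thiophene ring core → C:4 H:4 S:1
  (− 1 ring H displaced by substituents)
  + CH2OH → C:1 H:3 O:1
Element totals:
  C: 5
  H: 6
  O: 1
  S: 1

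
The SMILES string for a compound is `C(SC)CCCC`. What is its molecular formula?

C6H14S

Atom tally by fragment:
  CH3SCH2 → C:2 H:5 S:1
  CH2 → C:1 H:2
  CH2 → C:1 H:2
  CH2 → C:1 H:2
  CH3 → C:1 H:3
Element totals:
  C: 6
  H: 14
  S: 1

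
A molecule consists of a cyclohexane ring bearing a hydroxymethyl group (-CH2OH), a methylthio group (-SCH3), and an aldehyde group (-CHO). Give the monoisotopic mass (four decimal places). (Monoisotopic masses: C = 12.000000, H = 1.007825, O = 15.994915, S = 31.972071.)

188.0871

Atom tally by fragment:
  cyclohexane ring core → C:6 H:12
  (− 3 ring H displaced by substituents)
  + CH2OH → C:1 H:3 O:1
  + SCH3 → C:1 H:3 S:1
  + CHO → C:1 H:1 O:1
Element totals:
  C: 9
  H: 16
  O: 2
  S: 1
Molecular formula: C9H16O2S.
  M = 9(12.0) + 16(1.007825) + 2(15.994915) + 31.972071
    = 108.000000 + 16.125200 + 31.989830 + 31.972071 = 188.087101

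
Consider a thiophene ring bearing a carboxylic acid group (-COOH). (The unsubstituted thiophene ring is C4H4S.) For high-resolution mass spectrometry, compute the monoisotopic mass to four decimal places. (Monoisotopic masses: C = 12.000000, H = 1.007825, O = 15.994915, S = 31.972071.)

127.9932

Atom tally by fragment:
  thiophene ring core → C:4 H:4 S:1
  (− 1 ring H displaced by substituents)
  + COOH → C:1 H:1 O:2
Element totals:
  C: 5
  H: 4
  O: 2
  S: 1
Molecular formula: C5H4O2S.
  M = 5(12.0) + 4(1.007825) + 2(15.994915) + 31.972071
    = 60.000000 + 4.031300 + 31.989830 + 31.972071 = 127.993201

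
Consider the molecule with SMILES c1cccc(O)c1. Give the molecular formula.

C6H6O

Atom tally by fragment:
  benzene ring core → C:6 H:6
  (− 1 ring H displaced by substituents)
  + OH → O:1 H:1
Element totals:
  C: 6
  H: 6
  O: 1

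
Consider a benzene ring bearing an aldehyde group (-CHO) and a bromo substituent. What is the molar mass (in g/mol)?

185.02 g/mol

Atom tally by fragment:
  benzene ring core → C:6 H:6
  (− 2 ring H displaced by substituents)
  + CHO → C:1 H:1 O:1
  + Br → Br:1
Element totals:
  C: 7
  H: 5
  Br: 1
  O: 1
Molecular formula: C7H5BrO.
  M = 7(12.011) + 5(1.008) + 79.904 + 15.999
    = 84.077 + 5.040 + 79.904 + 15.999 = 185.020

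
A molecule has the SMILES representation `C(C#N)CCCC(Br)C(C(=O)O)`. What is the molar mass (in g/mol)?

234.09 g/mol

Atom tally by fragment:
  NCCH2 → C:2 H:2 N:1
  CH2 → C:1 H:2
  CH2 → C:1 H:2
  CH2 → C:1 H:2
  CH(Br) → C:1 H:1 Br:1
  CH2COOH → C:2 H:3 O:2
Element totals:
  C: 8
  H: 12
  Br: 1
  N: 1
  O: 2
Molecular formula: C8H12BrNO2.
  M = 8(12.011) + 12(1.008) + 79.904 + 14.007 + 2(15.999)
    = 96.088 + 12.096 + 79.904 + 14.007 + 31.998 = 234.093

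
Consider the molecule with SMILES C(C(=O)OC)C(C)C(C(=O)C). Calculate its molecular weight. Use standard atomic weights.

Atom tally by fragment:
  CH3OOCCH2 → C:3 H:5 O:2
  CH(CH3) → C:2 H:4
  CH2COCH3 → C:3 H:5 O:1
Element totals:
  C: 8
  H: 14
  O: 3
Molecular formula: C8H14O3.
  M = 8(12.011) + 14(1.008) + 3(15.999)
    = 96.088 + 14.112 + 47.997 = 158.197

158.20 g/mol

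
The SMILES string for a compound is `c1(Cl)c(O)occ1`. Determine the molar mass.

Atom tally by fragment:
  furan ring core → C:4 H:4 O:1
  (− 2 ring H displaced by substituents)
  + Cl → Cl:1
  + OH → O:1 H:1
Element totals:
  C: 4
  H: 3
  Cl: 1
  O: 2
Molecular formula: C4H3ClO2.
  M = 4(12.011) + 3(1.008) + 35.45 + 2(15.999)
    = 48.044 + 3.024 + 35.450 + 31.998 = 118.516

118.52 g/mol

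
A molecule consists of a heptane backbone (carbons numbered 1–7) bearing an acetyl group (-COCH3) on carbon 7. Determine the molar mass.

142.24 g/mol

Atom tally by fragment:
  CH3 → C:1 H:3
  CH2 → C:1 H:2
  CH2 → C:1 H:2
  CH2 → C:1 H:2
  CH2 → C:1 H:2
  CH2 → C:1 H:2
  CH2COCH3 → C:3 H:5 O:1
Element totals:
  C: 9
  H: 18
  O: 1
Molecular formula: C9H18O.
  M = 9(12.011) + 18(1.008) + 15.999
    = 108.099 + 18.144 + 15.999 = 142.242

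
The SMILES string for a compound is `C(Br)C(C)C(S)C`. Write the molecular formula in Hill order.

C5H11BrS

Atom tally by fragment:
  BrCH2 → C:1 H:2 Br:1
  CH(CH3) → C:2 H:4
  CH(SH) → C:1 H:2 S:1
  CH3 → C:1 H:3
Element totals:
  C: 5
  H: 11
  Br: 1
  S: 1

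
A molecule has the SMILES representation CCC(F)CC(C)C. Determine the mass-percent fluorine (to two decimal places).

Atom tally by fragment:
  CH3 → C:1 H:3
  CH2 → C:1 H:2
  CH(F) → C:1 H:1 F:1
  CH2 → C:1 H:2
  CH(CH3) → C:2 H:4
  CH3 → C:1 H:3
Element totals:
  C: 7
  H: 15
  F: 1
Molecular formula: C7H15F.
Molar mass = 118.195 g/mol.
Mass from F: 1 × 18.998 = 18.998 g/mol.
%F = 18.998 / 118.195 × 100 = 16.07%.

16.07%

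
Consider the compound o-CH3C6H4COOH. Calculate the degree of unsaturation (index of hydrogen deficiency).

5

Atom tally by fragment:
  benzene ring core → C:6 H:6
  (− 2 ring H displaced by substituents)
  + CH3 → C:1 H:3
  + COOH → C:1 H:1 O:2
Element totals:
  C: 8
  H: 8
  O: 2
Molecular formula: C8H8O2.
DoU = (2C + 2 + N − H − X) / 2 = (2·8 + 2 + 0 − 8 − 0) / 2 = 5.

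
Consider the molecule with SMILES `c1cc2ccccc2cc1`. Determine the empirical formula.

C5H4

Atom tally by fragment:
  naphthalene ring system core → C:10 H:8
Element totals:
  C: 10
  H: 8
Molecular formula: C10H8.
gcd of subscripts = 2; dividing each by 2:
  C: 10/2 = 5
  H: 8/2 = 4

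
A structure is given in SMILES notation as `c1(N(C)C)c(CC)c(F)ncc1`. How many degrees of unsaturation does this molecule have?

4

Atom tally by fragment:
  pyridine ring core → C:5 H:5 N:1
  (− 3 ring H displaced by substituents)
  + N(CH3)2 → N:1 C:2 H:6
  + C2H5 → C:2 H:5
  + F → F:1
Element totals:
  C: 9
  H: 13
  F: 1
  N: 2
Molecular formula: C9H13FN2.
DoU = (2C + 2 + N − H − X) / 2 = (2·9 + 2 + 2 − 13 − 1) / 2 = 4.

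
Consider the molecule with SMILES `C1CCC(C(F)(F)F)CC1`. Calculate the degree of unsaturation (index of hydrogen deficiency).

Atom tally by fragment:
  cyclohexane ring core → C:6 H:12
  (− 1 ring H displaced by substituents)
  + CF3 → C:1 F:3
Element totals:
  C: 7
  H: 11
  F: 3
Molecular formula: C7H11F3.
DoU = (2C + 2 + N − H − X) / 2 = (2·7 + 2 + 0 − 11 − 3) / 2 = 1.

1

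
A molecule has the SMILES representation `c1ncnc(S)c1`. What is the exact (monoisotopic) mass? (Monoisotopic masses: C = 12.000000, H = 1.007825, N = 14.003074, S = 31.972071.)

Atom tally by fragment:
  pyrimidine ring core → C:4 H:4 N:2
  (− 1 ring H displaced by substituents)
  + SH → S:1 H:1
Element totals:
  C: 4
  H: 4
  N: 2
  S: 1
Molecular formula: C4H4N2S.
  M = 4(12.0) + 4(1.007825) + 2(14.003074) + 31.972071
    = 48.000000 + 4.031300 + 28.006148 + 31.972071 = 112.009519

112.0095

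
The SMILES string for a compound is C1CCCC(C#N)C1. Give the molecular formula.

Atom tally by fragment:
  cyclohexane ring core → C:6 H:12
  (− 1 ring H displaced by substituents)
  + CN → C:1 N:1
Element totals:
  C: 7
  H: 11
  N: 1

C7H11N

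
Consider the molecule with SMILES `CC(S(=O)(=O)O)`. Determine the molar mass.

Atom tally by fragment:
  CH3 → C:1 H:3
  CH2SO3H → C:1 H:3 S:1 O:3
Element totals:
  C: 2
  H: 6
  O: 3
  S: 1
Molecular formula: C2H6O3S.
  M = 2(12.011) + 6(1.008) + 3(15.999) + 32.06
    = 24.022 + 6.048 + 47.997 + 32.060 = 110.127

110.13 g/mol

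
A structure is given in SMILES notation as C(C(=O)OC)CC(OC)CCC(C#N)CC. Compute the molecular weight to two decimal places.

227.30 g/mol

Atom tally by fragment:
  CH3OOCCH2 → C:3 H:5 O:2
  CH2 → C:1 H:2
  CH(OCH3) → C:2 H:4 O:1
  CH2 → C:1 H:2
  CH2 → C:1 H:2
  CH(CN) → C:2 H:1 N:1
  CH2 → C:1 H:2
  CH3 → C:1 H:3
Element totals:
  C: 12
  H: 21
  N: 1
  O: 3
Molecular formula: C12H21NO3.
  M = 12(12.011) + 21(1.008) + 14.007 + 3(15.999)
    = 144.132 + 21.168 + 14.007 + 47.997 = 227.304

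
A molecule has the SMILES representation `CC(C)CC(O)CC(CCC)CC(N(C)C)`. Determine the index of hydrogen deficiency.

0

Atom tally by fragment:
  CH3 → C:1 H:3
  CH(CH3) → C:2 H:4
  CH2 → C:1 H:2
  CH(OH) → C:1 H:2 O:1
  CH2 → C:1 H:2
  CH(CH2CH2CH3) → C:4 H:8
  CH2 → C:1 H:2
  CH2N(CH3)2 → C:3 H:8 N:1
Element totals:
  C: 14
  H: 31
  N: 1
  O: 1
Molecular formula: C14H31NO.
DoU = (2C + 2 + N − H − X) / 2 = (2·14 + 2 + 1 − 31 − 0) / 2 = 0.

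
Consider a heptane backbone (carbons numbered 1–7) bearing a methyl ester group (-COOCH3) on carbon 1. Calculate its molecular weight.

Atom tally by fragment:
  CH3OOCCH2 → C:3 H:5 O:2
  CH2 → C:1 H:2
  CH2 → C:1 H:2
  CH2 → C:1 H:2
  CH2 → C:1 H:2
  CH2 → C:1 H:2
  CH3 → C:1 H:3
Element totals:
  C: 9
  H: 18
  O: 2
Molecular formula: C9H18O2.
  M = 9(12.011) + 18(1.008) + 2(15.999)
    = 108.099 + 18.144 + 31.998 = 158.241

158.24 g/mol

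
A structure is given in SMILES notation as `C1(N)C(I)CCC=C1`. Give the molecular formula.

C6H10IN

Atom tally by fragment:
  cyclohexene ring core → C:6 H:10
  (− 2 ring H displaced by substituents)
  + NH2 → N:1 H:2
  + I → I:1
Element totals:
  C: 6
  H: 10
  I: 1
  N: 1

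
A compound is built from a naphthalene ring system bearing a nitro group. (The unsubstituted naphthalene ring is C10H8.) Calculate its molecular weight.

Atom tally by fragment:
  naphthalene ring system core → C:10 H:8
  (− 1 ring H displaced by substituents)
  + NO2 → N:1 O:2
Element totals:
  C: 10
  H: 7
  N: 1
  O: 2
Molecular formula: C10H7NO2.
  M = 10(12.011) + 7(1.008) + 14.007 + 2(15.999)
    = 120.110 + 7.056 + 14.007 + 31.998 = 173.171

173.17 g/mol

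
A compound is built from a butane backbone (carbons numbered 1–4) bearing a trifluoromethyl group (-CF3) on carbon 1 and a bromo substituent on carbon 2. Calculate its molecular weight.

Atom tally by fragment:
  F3CCH2 → C:2 H:2 F:3
  CH(Br) → C:1 H:1 Br:1
  CH2 → C:1 H:2
  CH3 → C:1 H:3
Element totals:
  C: 5
  H: 8
  Br: 1
  F: 3
Molecular formula: C5H8BrF3.
  M = 5(12.011) + 8(1.008) + 79.904 + 3(18.998)
    = 60.055 + 8.064 + 79.904 + 56.994 = 205.017

205.02 g/mol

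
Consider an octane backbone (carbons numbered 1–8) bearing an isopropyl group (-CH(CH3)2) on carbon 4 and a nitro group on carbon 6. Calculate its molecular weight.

201.31 g/mol

Atom tally by fragment:
  CH3 → C:1 H:3
  CH2 → C:1 H:2
  CH2 → C:1 H:2
  CH(CH(CH3)2) → C:4 H:8
  CH2 → C:1 H:2
  CH(NO2) → C:1 H:1 N:1 O:2
  CH2 → C:1 H:2
  CH3 → C:1 H:3
Element totals:
  C: 11
  H: 23
  N: 1
  O: 2
Molecular formula: C11H23NO2.
  M = 11(12.011) + 23(1.008) + 14.007 + 2(15.999)
    = 132.121 + 23.184 + 14.007 + 31.998 = 201.310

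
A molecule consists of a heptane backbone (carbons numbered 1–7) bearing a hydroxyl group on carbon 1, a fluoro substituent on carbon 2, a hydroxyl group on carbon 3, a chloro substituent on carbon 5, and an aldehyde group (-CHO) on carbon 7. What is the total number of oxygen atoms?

Atom tally by fragment:
  HOCH2 → C:1 H:3 O:1
  CH(F) → C:1 H:1 F:1
  CH(OH) → C:1 H:2 O:1
  CH2 → C:1 H:2
  CH(Cl) → C:1 H:1 Cl:1
  CH2 → C:1 H:2
  CH2CHO → C:2 H:3 O:1
Element totals:
  C: 8
  H: 14
  Cl: 1
  F: 1
  O: 3

3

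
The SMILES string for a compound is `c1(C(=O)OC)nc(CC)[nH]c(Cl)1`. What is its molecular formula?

Atom tally by fragment:
  imidazole ring core → C:3 H:4 N:2
  (− 3 ring H displaced by substituents)
  + COOCH3 → C:2 H:3 O:2
  + C2H5 → C:2 H:5
  + Cl → Cl:1
Element totals:
  C: 7
  H: 9
  Cl: 1
  N: 2
  O: 2

C7H9ClN2O2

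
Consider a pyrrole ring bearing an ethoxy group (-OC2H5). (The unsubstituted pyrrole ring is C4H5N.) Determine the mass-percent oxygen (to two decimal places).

Atom tally by fragment:
  pyrrole ring core → C:4 H:5 N:1
  (− 1 ring H displaced by substituents)
  + OC2H5 → C:2 H:5 O:1
Element totals:
  C: 6
  H: 9
  N: 1
  O: 1
Molecular formula: C6H9NO.
Molar mass = 111.144 g/mol.
Mass from O: 1 × 15.999 = 15.999 g/mol.
%O = 15.999 / 111.144 × 100 = 14.39%.

14.39%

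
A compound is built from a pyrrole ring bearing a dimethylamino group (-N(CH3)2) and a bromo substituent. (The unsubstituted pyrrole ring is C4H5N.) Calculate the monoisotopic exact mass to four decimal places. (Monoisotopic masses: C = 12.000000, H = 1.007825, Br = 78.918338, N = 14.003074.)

Atom tally by fragment:
  pyrrole ring core → C:4 H:5 N:1
  (− 2 ring H displaced by substituents)
  + N(CH3)2 → N:1 C:2 H:6
  + Br → Br:1
Element totals:
  C: 6
  H: 9
  Br: 1
  N: 2
Molecular formula: C6H9BrN2.
  M = 6(12.0) + 9(1.007825) + 78.918338 + 2(14.003074)
    = 72.000000 + 9.070425 + 78.918338 + 28.006148 = 187.994911

187.9949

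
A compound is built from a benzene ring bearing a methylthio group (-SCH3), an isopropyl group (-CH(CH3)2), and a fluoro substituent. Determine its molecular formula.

C10H13FS

Atom tally by fragment:
  benzene ring core → C:6 H:6
  (− 3 ring H displaced by substituents)
  + SCH3 → C:1 H:3 S:1
  + CH(CH3)2 → C:3 H:7
  + F → F:1
Element totals:
  C: 10
  H: 13
  F: 1
  S: 1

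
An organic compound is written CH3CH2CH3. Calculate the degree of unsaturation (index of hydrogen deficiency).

0

Element totals:
  C: 3
  H: 8
Molecular formula: C3H8.
DoU = (2C + 2 + N − H − X) / 2 = (2·3 + 2 + 0 − 8 − 0) / 2 = 0.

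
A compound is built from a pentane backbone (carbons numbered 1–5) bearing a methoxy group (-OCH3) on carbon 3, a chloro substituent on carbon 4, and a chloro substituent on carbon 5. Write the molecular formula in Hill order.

Atom tally by fragment:
  CH3 → C:1 H:3
  CH2 → C:1 H:2
  CH(OCH3) → C:2 H:4 O:1
  CH(Cl) → C:1 H:1 Cl:1
  CH2Cl → C:1 H:2 Cl:1
Element totals:
  C: 6
  H: 12
  Cl: 2
  O: 1

C6H12Cl2O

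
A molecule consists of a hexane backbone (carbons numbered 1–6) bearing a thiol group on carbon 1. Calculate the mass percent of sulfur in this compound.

27.11%

Atom tally by fragment:
  HSCH2 → C:1 H:3 S:1
  CH2 → C:1 H:2
  CH2 → C:1 H:2
  CH2 → C:1 H:2
  CH2 → C:1 H:2
  CH3 → C:1 H:3
Element totals:
  C: 6
  H: 14
  S: 1
Molecular formula: C6H14S.
Molar mass = 118.238 g/mol.
Mass from S: 1 × 32.06 = 32.060 g/mol.
%S = 32.060 / 118.238 × 100 = 27.11%.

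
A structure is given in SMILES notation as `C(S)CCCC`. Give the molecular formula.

Atom tally by fragment:
  HSCH2 → C:1 H:3 S:1
  CH2 → C:1 H:2
  CH2 → C:1 H:2
  CH2 → C:1 H:2
  CH3 → C:1 H:3
Element totals:
  C: 5
  H: 12
  S: 1

C5H12S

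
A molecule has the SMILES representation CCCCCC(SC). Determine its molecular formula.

Atom tally by fragment:
  CH3 → C:1 H:3
  CH2 → C:1 H:2
  CH2 → C:1 H:2
  CH2 → C:1 H:2
  CH2 → C:1 H:2
  CH2SCH3 → C:2 H:5 S:1
Element totals:
  C: 7
  H: 16
  S: 1

C7H16S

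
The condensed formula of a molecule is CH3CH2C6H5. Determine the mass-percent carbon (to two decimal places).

90.51%

Atom tally by fragment:
  CH3 → C:1 H:3
  CH2C6H5 → C:7 H:7
Element totals:
  C: 8
  H: 10
Molecular formula: C8H10.
Molar mass = 106.168 g/mol.
Mass from C: 8 × 12.011 = 96.088 g/mol.
%C = 96.088 / 106.168 × 100 = 90.51%.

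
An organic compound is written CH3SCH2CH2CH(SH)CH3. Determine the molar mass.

136.27 g/mol

Element totals:
  C: 5
  H: 12
  S: 2
Molecular formula: C5H12S2.
  M = 5(12.011) + 12(1.008) + 2(32.06)
    = 60.055 + 12.096 + 64.120 = 136.271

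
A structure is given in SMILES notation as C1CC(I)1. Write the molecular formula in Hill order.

C3H5I

Atom tally by fragment:
  cyclopropane ring core → C:3 H:6
  (− 1 ring H displaced by substituents)
  + I → I:1
Element totals:
  C: 3
  H: 5
  I: 1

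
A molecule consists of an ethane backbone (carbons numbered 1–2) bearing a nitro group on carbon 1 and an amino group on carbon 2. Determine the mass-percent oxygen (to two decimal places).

Atom tally by fragment:
  O2NCH2 → C:1 H:2 N:1 O:2
  CH2NH2 → C:1 H:4 N:1
Element totals:
  C: 2
  H: 6
  N: 2
  O: 2
Molecular formula: C2H6N2O2.
Molar mass = 90.082 g/mol.
Mass from O: 2 × 15.999 = 31.998 g/mol.
%O = 31.998 / 90.082 × 100 = 35.52%.

35.52%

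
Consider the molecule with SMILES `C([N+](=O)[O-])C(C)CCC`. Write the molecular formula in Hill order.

Atom tally by fragment:
  O2NCH2 → C:1 H:2 N:1 O:2
  CH(CH3) → C:2 H:4
  CH2 → C:1 H:2
  CH2 → C:1 H:2
  CH3 → C:1 H:3
Element totals:
  C: 6
  H: 13
  N: 1
  O: 2

C6H13NO2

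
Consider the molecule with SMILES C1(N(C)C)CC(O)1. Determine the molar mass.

Atom tally by fragment:
  cyclopropane ring core → C:3 H:6
  (− 2 ring H displaced by substituents)
  + N(CH3)2 → N:1 C:2 H:6
  + OH → O:1 H:1
Element totals:
  C: 5
  H: 11
  N: 1
  O: 1
Molecular formula: C5H11NO.
  M = 5(12.011) + 11(1.008) + 14.007 + 15.999
    = 60.055 + 11.088 + 14.007 + 15.999 = 101.149

101.15 g/mol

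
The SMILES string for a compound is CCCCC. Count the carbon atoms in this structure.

5

Atom tally by fragment:
  CH3 → C:1 H:3
  CH2 → C:1 H:2
  CH2 → C:1 H:2
  CH2 → C:1 H:2
  CH3 → C:1 H:3
Element totals:
  C: 5
  H: 12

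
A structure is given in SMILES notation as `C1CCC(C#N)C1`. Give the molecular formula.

C6H9N

Atom tally by fragment:
  cyclopentane ring core → C:5 H:10
  (− 1 ring H displaced by substituents)
  + CN → C:1 N:1
Element totals:
  C: 6
  H: 9
  N: 1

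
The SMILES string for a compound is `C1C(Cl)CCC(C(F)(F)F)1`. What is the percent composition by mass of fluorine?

33.03%

Atom tally by fragment:
  cyclopentane ring core → C:5 H:10
  (− 2 ring H displaced by substituents)
  + Cl → Cl:1
  + CF3 → C:1 F:3
Element totals:
  C: 6
  H: 8
  Cl: 1
  F: 3
Molecular formula: C6H8ClF3.
Molar mass = 172.574 g/mol.
Mass from F: 3 × 18.998 = 56.994 g/mol.
%F = 56.994 / 172.574 × 100 = 33.03%.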